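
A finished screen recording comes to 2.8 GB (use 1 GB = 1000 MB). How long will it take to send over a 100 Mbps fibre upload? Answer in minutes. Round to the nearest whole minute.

4 minutes

File: 2.8 GB = 22400.0 Mb.
At 100 Mbps: 22400.0 / 100 = 224.0 s ≈ 3.73 minutes.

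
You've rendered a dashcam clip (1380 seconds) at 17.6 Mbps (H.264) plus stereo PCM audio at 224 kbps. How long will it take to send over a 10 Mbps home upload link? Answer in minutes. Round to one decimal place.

41.0 minutes

Audio: 224 kbps = 0.224 Mbps.
Total bitrate: 17.824 Mbps.
File: 17.824 Mbps × 1380 s = 24597.1 Mb.
At 10 Mbps: 24597.1 / 10 = 2459.7 s ≈ 41 minutes.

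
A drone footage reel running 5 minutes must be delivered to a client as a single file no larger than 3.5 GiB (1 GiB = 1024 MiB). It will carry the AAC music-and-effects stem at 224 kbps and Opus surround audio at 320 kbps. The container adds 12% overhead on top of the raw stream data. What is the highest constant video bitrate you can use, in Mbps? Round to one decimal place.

Budget: 3.5 GiB = 30064.8 Mb.
Stream payload after overhead: 30064.8 / 1.12 = 26843.5 Mb.
5 min = 300 s
Total bitrate budget: 26843.5 Mb / 300 s = 89.478 Mbps.
Audio total: 224 + 320 = 544 kbps = 0.544 Mbps.
Video: 89.478 − 0.544 = 88.934 Mbps.

88.9 Mbps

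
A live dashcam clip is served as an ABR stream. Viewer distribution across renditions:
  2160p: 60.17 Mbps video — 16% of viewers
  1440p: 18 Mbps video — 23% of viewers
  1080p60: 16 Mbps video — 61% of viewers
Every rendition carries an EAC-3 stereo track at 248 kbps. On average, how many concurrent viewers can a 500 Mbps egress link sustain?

21

Audio: 248 kbps = 0.248 Mbps.
Average per-viewer bitrate: 0.16×60.418 + 0.23×18.248 + 0.61×16.248 = 23.775 Mbps.
500 Mbps = 500.0 Mbps; 500.0 / 23.775 = 21.03 → 21.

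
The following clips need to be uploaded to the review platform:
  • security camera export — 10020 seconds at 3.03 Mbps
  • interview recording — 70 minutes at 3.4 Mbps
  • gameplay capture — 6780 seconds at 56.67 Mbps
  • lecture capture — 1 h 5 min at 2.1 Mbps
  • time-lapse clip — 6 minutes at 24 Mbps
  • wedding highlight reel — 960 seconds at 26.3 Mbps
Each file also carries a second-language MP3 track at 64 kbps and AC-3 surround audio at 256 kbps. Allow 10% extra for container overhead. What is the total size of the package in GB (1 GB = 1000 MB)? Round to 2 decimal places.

Audio total: 64 + 256 = 320 kbps = 0.320 Mbps.
security camera export: 3.350 Mbps × 10020 s × 1.10 = 36923.7 Mb
interview recording: 3.720 Mbps × 4200 s × 1.10 = 17186.4 Mb
gameplay capture: 56.990 Mbps × 6780 s × 1.10 = 425031.4 Mb
lecture capture: 2.420 Mbps × 3900 s × 1.10 = 10381.8 Mb
time-lapse clip: 24.320 Mbps × 360 s × 1.10 = 9630.7 Mb
wedding highlight reel: 26.620 Mbps × 960 s × 1.10 = 28110.7 Mb
Total: 527264.8 Mb = 65908.1 MB.
= 65.91 GB.

65.91 GB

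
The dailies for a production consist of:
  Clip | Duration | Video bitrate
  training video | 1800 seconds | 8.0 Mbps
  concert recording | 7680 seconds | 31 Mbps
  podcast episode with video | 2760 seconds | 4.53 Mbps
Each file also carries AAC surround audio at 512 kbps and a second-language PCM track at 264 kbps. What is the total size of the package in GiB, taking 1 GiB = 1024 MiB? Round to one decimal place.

32.0 GiB

Audio total: 512 + 264 = 776 kbps = 0.776 Mbps.
training video: 8.776 Mbps × 1800 s = 15796.8 Mb
concert recording: 31.776 Mbps × 7680 s = 244039.7 Mb
podcast episode with video: 5.306 Mbps × 2760 s = 14644.6 Mb
Total: 274481.0 Mb = 34310.1 MB.
= 31.95 GiB.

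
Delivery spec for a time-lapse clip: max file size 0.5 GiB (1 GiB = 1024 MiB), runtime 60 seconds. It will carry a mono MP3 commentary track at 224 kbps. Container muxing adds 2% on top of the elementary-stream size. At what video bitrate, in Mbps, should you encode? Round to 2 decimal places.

Budget: 0.5 GiB = 4295.0 Mb.
Stream payload after overhead: 4295.0 / 1.02 = 4210.8 Mb.
Total bitrate budget: 4210.8 Mb / 60 s = 70.179 Mbps.
Audio: 224 kbps = 0.224 Mbps.
Video: 70.179 − 0.224 = 69.955 Mbps.

69.96 Mbps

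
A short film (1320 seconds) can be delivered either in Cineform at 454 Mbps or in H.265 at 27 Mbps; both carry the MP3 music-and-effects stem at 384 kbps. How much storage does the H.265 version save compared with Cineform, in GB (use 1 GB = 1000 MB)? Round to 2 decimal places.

70.46 GB

Audio: 384 kbps = 0.384 Mbps.
Cineform: 454.384 Mbps × 1320 s = 599786.9 Mb = 74.973 GB.
H.265: 27.384 Mbps × 1320 s = 36146.9 Mb = 4.518 GB.
Saving: 74.973 − 4.518 = 70.455 GB.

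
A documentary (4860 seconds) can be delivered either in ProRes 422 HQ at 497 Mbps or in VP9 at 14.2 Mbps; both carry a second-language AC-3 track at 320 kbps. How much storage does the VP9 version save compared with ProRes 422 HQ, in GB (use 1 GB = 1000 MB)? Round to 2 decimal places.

293.30 GB

Audio: 320 kbps = 0.320 Mbps.
ProRes 422 HQ: 497.320 Mbps × 4860 s = 2416975.2 Mb = 302.122 GB.
VP9: 14.520 Mbps × 4860 s = 70567.2 Mb = 8.821 GB.
Saving: 302.122 − 8.821 = 293.301 GB.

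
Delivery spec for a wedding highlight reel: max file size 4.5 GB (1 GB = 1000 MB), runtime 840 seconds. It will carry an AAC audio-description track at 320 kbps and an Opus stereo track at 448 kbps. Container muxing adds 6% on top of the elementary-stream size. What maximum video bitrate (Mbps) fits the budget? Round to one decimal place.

39.7 Mbps

Budget: 4.5 GB = 36000.0 Mb.
Stream payload after overhead: 36000.0 / 1.06 = 33962.3 Mb.
Total bitrate budget: 33962.3 Mb / 840 s = 40.431 Mbps.
Audio total: 320 + 448 = 768 kbps = 0.768 Mbps.
Video: 40.431 − 0.768 = 39.663 Mbps.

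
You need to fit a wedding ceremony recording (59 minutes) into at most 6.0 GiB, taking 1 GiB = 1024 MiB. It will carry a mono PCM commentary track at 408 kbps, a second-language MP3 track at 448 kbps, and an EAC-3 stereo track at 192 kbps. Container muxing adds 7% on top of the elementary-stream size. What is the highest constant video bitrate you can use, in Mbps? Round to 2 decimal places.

12.56 Mbps

Budget: 6.0 GiB = 51539.6 Mb.
Stream payload after overhead: 51539.6 / 1.07 = 48167.9 Mb.
59 min = 3540 s
Total bitrate budget: 48167.9 Mb / 3540 s = 13.607 Mbps.
Audio total: 408 + 448 + 192 = 1048 kbps = 1.048 Mbps.
Video: 13.607 − 1.048 = 12.559 Mbps.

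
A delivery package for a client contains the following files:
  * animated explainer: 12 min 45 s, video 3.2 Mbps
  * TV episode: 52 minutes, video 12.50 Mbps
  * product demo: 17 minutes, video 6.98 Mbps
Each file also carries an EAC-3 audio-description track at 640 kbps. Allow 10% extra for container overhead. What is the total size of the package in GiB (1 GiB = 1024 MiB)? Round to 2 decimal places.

Audio: 640 kbps = 0.640 Mbps.
animated explainer: 3.840 Mbps × 765 s × 1.10 = 3231.4 Mb
TV episode: 13.140 Mbps × 3120 s × 1.10 = 45096.5 Mb
product demo: 7.620 Mbps × 1020 s × 1.10 = 8549.6 Mb
Total: 56877.5 Mb = 7109.7 MB.
= 6.621 GiB.

6.62 GiB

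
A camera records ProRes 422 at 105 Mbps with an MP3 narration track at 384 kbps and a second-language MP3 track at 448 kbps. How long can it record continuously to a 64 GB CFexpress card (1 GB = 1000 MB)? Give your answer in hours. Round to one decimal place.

1.3 hours

Audio total: 384 + 448 = 832 kbps = 0.832 Mbps.
Total bitrate: 105 + 0.832 = 105.832 Mbps.
Capacity: 64 GB = 512,000 Mb.
Recording time: 512,000 / 105.832 = 4,838 s ≈ 1.34 hours.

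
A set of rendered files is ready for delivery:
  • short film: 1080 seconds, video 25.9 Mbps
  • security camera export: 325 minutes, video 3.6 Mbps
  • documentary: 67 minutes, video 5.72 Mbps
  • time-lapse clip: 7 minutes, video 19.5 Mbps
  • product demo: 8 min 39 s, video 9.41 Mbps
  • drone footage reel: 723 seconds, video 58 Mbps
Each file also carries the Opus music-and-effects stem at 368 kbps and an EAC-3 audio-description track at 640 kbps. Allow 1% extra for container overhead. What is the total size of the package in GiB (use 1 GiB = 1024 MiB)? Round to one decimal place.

Audio total: 368 + 640 = 1008 kbps = 1.008 Mbps.
short film: 26.908 Mbps × 1080 s × 1.01 = 29351.2 Mb
security camera export: 4.608 Mbps × 19500 s × 1.01 = 90754.6 Mb
documentary: 6.728 Mbps × 4020 s × 1.01 = 27317.0 Mb
time-lapse clip: 20.508 Mbps × 420 s × 1.01 = 8699.5 Mb
product demo: 10.418 Mbps × 519 s × 1.01 = 5461.0 Mb
drone footage reel: 59.008 Mbps × 723 s × 1.01 = 43089.4 Mb
Total: 204672.7 Mb = 25584.1 MB.
= 23.83 GiB.

23.8 GiB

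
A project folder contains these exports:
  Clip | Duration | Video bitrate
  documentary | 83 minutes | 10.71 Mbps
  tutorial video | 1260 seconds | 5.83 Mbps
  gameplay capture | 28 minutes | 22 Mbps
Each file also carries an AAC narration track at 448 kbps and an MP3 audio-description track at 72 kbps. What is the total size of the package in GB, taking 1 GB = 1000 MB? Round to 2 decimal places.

12.72 GB

Audio total: 448 + 72 = 520 kbps = 0.520 Mbps.
documentary: 11.230 Mbps × 4980 s = 55925.4 Mb
tutorial video: 6.350 Mbps × 1260 s = 8001.0 Mb
gameplay capture: 22.520 Mbps × 1680 s = 37833.6 Mb
Total: 101760.0 Mb = 12720.0 MB.
= 12.72 GB.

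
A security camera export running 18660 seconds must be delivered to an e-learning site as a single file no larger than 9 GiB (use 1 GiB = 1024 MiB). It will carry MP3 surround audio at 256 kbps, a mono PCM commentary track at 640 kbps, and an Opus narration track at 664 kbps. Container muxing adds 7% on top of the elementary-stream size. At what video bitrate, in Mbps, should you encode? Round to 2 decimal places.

Budget: 9 GiB = 77309.4 Mb.
Stream payload after overhead: 77309.4 / 1.07 = 72251.8 Mb.
Total bitrate budget: 72251.8 Mb / 18660 s = 3.872 Mbps.
Audio total: 256 + 640 + 664 = 1560 kbps = 1.560 Mbps.
Video: 3.872 − 1.560 = 2.312 Mbps.

2.31 Mbps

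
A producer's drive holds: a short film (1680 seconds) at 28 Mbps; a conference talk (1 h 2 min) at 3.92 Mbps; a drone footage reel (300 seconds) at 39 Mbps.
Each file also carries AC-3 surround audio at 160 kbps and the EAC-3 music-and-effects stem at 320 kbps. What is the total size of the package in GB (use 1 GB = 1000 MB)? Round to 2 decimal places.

Audio total: 160 + 320 = 480 kbps = 0.480 Mbps.
short film: 28.480 Mbps × 1680 s = 47846.4 Mb
conference talk: 4.400 Mbps × 3720 s = 16368.0 Mb
drone footage reel: 39.480 Mbps × 300 s = 11844.0 Mb
Total: 76058.4 Mb = 9507.3 MB.
= 9.507 GB.

9.51 GB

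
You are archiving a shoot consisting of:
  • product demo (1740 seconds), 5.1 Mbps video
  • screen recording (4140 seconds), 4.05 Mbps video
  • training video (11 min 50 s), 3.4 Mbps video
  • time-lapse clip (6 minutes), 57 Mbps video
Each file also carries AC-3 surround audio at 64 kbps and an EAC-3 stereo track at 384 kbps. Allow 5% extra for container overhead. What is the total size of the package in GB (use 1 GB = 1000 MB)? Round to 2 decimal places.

6.78 GB

Audio total: 64 + 384 = 448 kbps = 0.448 Mbps.
product demo: 5.548 Mbps × 1740 s × 1.05 = 10136.2 Mb
screen recording: 4.498 Mbps × 4140 s × 1.05 = 19552.8 Mb
training video: 3.848 Mbps × 710 s × 1.05 = 2868.7 Mb
time-lapse clip: 57.448 Mbps × 360 s × 1.05 = 21715.3 Mb
Total: 54273.0 Mb = 6784.1 MB.
= 6.784 GB.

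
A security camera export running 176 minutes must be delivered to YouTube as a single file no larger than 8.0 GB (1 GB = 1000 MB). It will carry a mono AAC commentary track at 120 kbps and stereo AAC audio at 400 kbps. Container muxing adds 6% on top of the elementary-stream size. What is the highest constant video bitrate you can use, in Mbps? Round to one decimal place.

5.2 Mbps

Budget: 8.0 GB = 64000.0 Mb.
Stream payload after overhead: 64000.0 / 1.06 = 60377.4 Mb.
176 min = 10560 s
Total bitrate budget: 60377.4 Mb / 10560 s = 5.718 Mbps.
Audio total: 120 + 400 = 520 kbps = 0.520 Mbps.
Video: 5.718 − 0.520 = 5.198 Mbps.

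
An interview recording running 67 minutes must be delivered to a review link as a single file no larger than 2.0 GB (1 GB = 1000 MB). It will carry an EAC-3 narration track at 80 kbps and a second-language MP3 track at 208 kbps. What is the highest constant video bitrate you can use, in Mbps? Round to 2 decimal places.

3.69 Mbps

Budget: 2.0 GB = 16000.0 Mb.
67 min = 4020 s
Total bitrate budget: 16000.0 Mb / 4020 s = 3.980 Mbps.
Audio total: 80 + 208 = 288 kbps = 0.288 Mbps.
Video: 3.980 − 0.288 = 3.692 Mbps.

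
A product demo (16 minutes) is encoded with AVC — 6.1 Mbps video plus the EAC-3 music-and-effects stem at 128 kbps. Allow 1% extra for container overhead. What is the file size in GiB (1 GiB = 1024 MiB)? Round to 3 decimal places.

0.703 GiB

16 min = 960 s
Audio: 128 kbps = 0.128 Mbps.
Total bitrate: 6.1 + 0.128 = 6.228 Mbps.
Stream data: 6.228 Mbps × 960 s = 5978.9 Mb.
With 1% container overhead: ×1.01.
6,039 Mb = 754,833,600 bytes ÷ 1,073,741,824 = 0.703 GiB.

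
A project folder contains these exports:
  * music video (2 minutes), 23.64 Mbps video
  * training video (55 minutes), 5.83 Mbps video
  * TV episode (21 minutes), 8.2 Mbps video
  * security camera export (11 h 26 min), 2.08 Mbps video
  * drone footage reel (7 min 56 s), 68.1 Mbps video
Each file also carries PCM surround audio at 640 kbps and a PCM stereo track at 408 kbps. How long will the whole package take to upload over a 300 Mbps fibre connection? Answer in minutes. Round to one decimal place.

11.1 minutes

Audio total: 640 + 408 = 1048 kbps = 1.048 Mbps.
music video: 24.688 Mbps × 120 s = 2962.6 Mb
training video: 6.878 Mbps × 3300 s = 22697.4 Mb
TV episode: 9.248 Mbps × 1260 s = 11652.5 Mb
security camera export: 3.128 Mbps × 41160 s = 128748.5 Mb
drone footage reel: 69.148 Mbps × 476 s = 32914.4 Mb
Total: 198975.4 Mb = 24871.9 MB.
At 300 Mbps: 198975.4 / 300 = 663 s ≈ 11.1 minutes.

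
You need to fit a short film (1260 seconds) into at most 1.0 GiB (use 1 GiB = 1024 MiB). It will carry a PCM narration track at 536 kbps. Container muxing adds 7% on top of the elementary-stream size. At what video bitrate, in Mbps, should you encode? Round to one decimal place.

Budget: 1.0 GiB = 8589.9 Mb.
Stream payload after overhead: 8589.9 / 1.07 = 8028.0 Mb.
Total bitrate budget: 8028.0 Mb / 1260 s = 6.371 Mbps.
Audio: 536 kbps = 0.536 Mbps.
Video: 6.371 − 0.536 = 5.835 Mbps.

5.8 Mbps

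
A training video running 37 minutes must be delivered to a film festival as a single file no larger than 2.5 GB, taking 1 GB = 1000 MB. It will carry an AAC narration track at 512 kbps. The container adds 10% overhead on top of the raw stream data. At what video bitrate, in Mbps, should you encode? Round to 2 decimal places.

7.68 Mbps

Budget: 2.5 GB = 20000.0 Mb.
Stream payload after overhead: 20000.0 / 1.10 = 18181.8 Mb.
37 min = 2220 s
Total bitrate budget: 18181.8 Mb / 2220 s = 8.190 Mbps.
Audio: 512 kbps = 0.512 Mbps.
Video: 8.190 − 0.512 = 7.678 Mbps.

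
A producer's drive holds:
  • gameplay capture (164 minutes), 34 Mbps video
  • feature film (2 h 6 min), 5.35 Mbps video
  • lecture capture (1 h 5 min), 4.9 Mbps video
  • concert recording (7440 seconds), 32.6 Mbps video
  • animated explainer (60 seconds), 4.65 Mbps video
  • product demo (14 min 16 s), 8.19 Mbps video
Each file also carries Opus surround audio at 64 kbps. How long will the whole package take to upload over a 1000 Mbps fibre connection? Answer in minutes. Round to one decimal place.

Audio: 64 kbps = 0.064 Mbps.
gameplay capture: 34.064 Mbps × 9840 s = 335189.8 Mb
feature film: 5.414 Mbps × 7560 s = 40929.8 Mb
lecture capture: 4.964 Mbps × 3900 s = 19359.6 Mb
concert recording: 32.664 Mbps × 7440 s = 243020.2 Mb
animated explainer: 4.714 Mbps × 60 s = 282.8 Mb
product demo: 8.254 Mbps × 856 s = 7065.4 Mb
Total: 645847.6 Mb = 80731.0 MB.
At 1000 Mbps: 645847.6 / 1000 = 646 s ≈ 10.8 minutes.

10.8 minutes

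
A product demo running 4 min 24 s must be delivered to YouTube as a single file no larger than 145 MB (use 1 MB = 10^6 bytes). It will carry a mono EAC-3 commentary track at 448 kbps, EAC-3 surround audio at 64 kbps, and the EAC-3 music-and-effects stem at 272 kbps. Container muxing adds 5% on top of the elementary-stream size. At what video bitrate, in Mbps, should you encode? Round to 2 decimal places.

Budget: 145 MB = 1160.0 Mb.
Stream payload after overhead: 1160.0 / 1.05 = 1104.8 Mb.
4 min 24 s = 264 s
Total bitrate budget: 1104.8 Mb / 264 s = 4.185 Mbps.
Audio total: 448 + 64 + 272 = 784 kbps = 0.784 Mbps.
Video: 4.185 − 0.784 = 3.401 Mbps.

3.40 Mbps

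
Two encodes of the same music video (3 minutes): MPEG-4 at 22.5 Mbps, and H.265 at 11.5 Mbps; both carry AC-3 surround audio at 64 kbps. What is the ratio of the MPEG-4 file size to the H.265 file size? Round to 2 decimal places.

1.95

3 min = 180 s
Audio: 64 kbps = 0.064 Mbps.
MPEG-4: 22.564 Mbps × 180 s = 4061.5 Mb = 0.508 GB.
H.265: 11.564 Mbps × 180 s = 2081.5 Mb = 0.260 GB.
Ratio: 0.508 / 0.260 = 1.951.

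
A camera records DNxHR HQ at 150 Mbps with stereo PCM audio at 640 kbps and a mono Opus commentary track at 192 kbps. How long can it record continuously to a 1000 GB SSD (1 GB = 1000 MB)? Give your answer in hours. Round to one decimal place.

14.7 hours

Audio total: 640 + 192 = 832 kbps = 0.832 Mbps.
Total bitrate: 150 + 0.832 = 150.832 Mbps.
Capacity: 1000 GB = 8,000,000 Mb.
Recording time: 8,000,000 / 150.832 = 53,039 s ≈ 14.7 hours.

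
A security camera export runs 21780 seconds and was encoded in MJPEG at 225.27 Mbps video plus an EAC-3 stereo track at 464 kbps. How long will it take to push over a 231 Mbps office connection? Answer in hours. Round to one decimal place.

5.9 hours

Audio: 464 kbps = 0.464 Mbps.
Total bitrate: 225.734 Mbps.
File: 225.734 Mbps × 21780 s = 4916486.5 Mb.
At 231 Mbps: 4916486.5 / 231 = 21283.5 s ≈ 5.91 hours.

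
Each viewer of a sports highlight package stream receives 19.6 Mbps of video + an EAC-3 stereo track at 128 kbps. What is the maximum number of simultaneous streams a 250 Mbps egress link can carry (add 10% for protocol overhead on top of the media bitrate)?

Audio: 128 kbps = 0.128 Mbps.
Per-viewer media rate: 19.728 Mbps.
On the wire with 10% overhead: 21.701 Mbps.
250 Mbps = 250.0 Mbps; 250.0 / 21.701 = 11.52 → 11 viewers.

11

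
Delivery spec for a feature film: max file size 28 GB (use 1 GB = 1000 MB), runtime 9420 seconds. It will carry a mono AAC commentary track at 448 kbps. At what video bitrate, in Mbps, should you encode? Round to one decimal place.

Budget: 28 GB = 224000.0 Mb.
Total bitrate budget: 224000.0 Mb / 9420 s = 23.779 Mbps.
Audio: 448 kbps = 0.448 Mbps.
Video: 23.779 − 0.448 = 23.331 Mbps.

23.3 Mbps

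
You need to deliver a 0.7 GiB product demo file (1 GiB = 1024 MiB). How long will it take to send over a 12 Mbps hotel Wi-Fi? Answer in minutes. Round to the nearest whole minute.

File: 0.7 GiB = 6013.0 Mb.
At 12 Mbps: 6013.0 / 12 = 501.1 s ≈ 8.35 minutes.

8 minutes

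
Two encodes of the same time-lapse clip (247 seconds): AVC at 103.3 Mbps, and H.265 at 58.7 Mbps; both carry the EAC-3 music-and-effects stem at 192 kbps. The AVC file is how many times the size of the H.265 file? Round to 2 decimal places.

Audio: 192 kbps = 0.192 Mbps.
AVC: 103.492 Mbps × 247 s = 25562.5 Mb = 3.195 GB.
H.265: 58.892 Mbps × 247 s = 14546.3 Mb = 1.818 GB.
Ratio: 3.195 / 1.818 = 1.757.

1.76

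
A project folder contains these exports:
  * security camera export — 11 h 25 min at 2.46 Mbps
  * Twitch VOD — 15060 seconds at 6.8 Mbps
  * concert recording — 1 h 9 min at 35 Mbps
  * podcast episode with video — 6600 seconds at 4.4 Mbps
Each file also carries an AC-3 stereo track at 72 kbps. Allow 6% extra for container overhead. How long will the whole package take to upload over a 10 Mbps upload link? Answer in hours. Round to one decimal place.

Audio: 72 kbps = 0.072 Mbps.
security camera export: 2.532 Mbps × 41100 s × 1.06 = 110309.1 Mb
Twitch VOD: 6.872 Mbps × 15060 s × 1.06 = 109701.9 Mb
concert recording: 35.072 Mbps × 4140 s × 1.06 = 153910.0 Mb
podcast episode with video: 4.472 Mbps × 6600 s × 1.06 = 31286.1 Mb
Total: 405207.0 Mb = 50650.9 MB.
At 10 Mbps: 405207.0 / 10 = 40521 s ≈ 11.3 hours.

11.3 hours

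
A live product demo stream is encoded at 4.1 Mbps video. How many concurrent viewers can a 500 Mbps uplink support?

500 Mbps = 500.0 Mbps; 500.0 / 4.100 = 121.95 → 121 viewers.

121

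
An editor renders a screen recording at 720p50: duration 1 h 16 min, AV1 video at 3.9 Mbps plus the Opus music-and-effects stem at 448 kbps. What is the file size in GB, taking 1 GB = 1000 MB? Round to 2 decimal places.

1 h 16 min = 76 min = 4560 s
Audio: 448 kbps = 0.448 Mbps.
Total bitrate: 3.9 + 0.448 = 4.348 Mbps.
Stream data: 4.348 Mbps × 4560 s = 19826.9 Mb.
19,827 Mb ÷ 8 = 2,478 MB → 2.478 GB.

2.48 GB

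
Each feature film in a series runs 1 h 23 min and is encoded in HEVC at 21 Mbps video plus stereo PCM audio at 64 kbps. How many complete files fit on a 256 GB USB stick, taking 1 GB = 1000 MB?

1 h 23 min = 83 min = 4980 s
Audio: 64 kbps = 0.064 Mbps.
Total bitrate: 21.064 Mbps.
Per item: 21.064 Mbps × 4980 s = 104,899 Mb = 13,112 MB.
Capacity: 256 GB = 2,048,000 Mb; 19.52 items → 19 complete.

19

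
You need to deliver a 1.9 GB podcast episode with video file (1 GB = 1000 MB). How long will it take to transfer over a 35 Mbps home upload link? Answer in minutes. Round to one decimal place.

7.2 minutes

File: 1.9 GB = 15200.0 Mb.
At 35 Mbps: 15200.0 / 35 = 434.3 s ≈ 7.24 minutes.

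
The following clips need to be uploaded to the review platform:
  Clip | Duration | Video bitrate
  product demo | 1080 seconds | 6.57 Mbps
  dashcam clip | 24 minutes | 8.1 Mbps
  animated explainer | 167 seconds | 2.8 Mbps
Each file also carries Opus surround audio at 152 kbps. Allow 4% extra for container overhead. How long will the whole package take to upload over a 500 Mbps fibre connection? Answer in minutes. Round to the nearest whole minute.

1 minutes

Audio: 152 kbps = 0.152 Mbps.
product demo: 6.722 Mbps × 1080 s × 1.04 = 7550.2 Mb
dashcam clip: 8.252 Mbps × 1440 s × 1.04 = 12358.2 Mb
animated explainer: 2.952 Mbps × 167 s × 1.04 = 512.7 Mb
Total: 20421.0 Mb = 2552.6 MB.
At 500 Mbps: 20421.0 / 500 = 41 s ≈ 0.681 minutes.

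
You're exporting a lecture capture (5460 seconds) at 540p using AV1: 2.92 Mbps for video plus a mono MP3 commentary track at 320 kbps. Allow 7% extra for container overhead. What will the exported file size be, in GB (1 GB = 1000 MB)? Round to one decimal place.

2.4 GB

Audio: 320 kbps = 0.320 Mbps.
Total bitrate: 2.92 + 0.320 = 3.240 Mbps.
Stream data: 3.240 Mbps × 5460 s = 17690.4 Mb.
With 7% container overhead: ×1.07.
18,929 Mb ÷ 8 = 2,366 MB → 2.366 GB.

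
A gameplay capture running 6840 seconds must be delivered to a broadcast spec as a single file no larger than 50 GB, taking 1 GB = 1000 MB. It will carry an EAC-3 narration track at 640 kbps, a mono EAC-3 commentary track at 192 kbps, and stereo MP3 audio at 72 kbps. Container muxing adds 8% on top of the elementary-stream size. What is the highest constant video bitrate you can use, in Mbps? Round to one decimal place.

53.2 Mbps

Budget: 50 GB = 400000.0 Mb.
Stream payload after overhead: 400000.0 / 1.08 = 370370.4 Mb.
Total bitrate budget: 370370.4 Mb / 6840 s = 54.148 Mbps.
Audio total: 640 + 192 + 72 = 904 kbps = 0.904 Mbps.
Video: 54.148 − 0.904 = 53.244 Mbps.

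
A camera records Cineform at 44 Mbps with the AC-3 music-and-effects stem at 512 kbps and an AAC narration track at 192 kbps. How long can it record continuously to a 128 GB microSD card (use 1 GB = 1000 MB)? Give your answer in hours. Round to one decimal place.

6.4 hours

Audio total: 512 + 192 = 704 kbps = 0.704 Mbps.
Total bitrate: 44 + 0.704 = 44.704 Mbps.
Capacity: 128 GB = 1,024,000 Mb.
Recording time: 1,024,000 / 44.704 = 22,906 s ≈ 6.36 hours.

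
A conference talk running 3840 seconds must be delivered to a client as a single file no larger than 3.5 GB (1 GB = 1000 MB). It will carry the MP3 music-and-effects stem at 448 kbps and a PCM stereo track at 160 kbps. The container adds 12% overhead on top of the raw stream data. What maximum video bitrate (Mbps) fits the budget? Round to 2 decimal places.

5.90 Mbps

Budget: 3.5 GB = 28000.0 Mb.
Stream payload after overhead: 28000.0 / 1.12 = 25000.0 Mb.
Total bitrate budget: 25000.0 Mb / 3840 s = 6.510 Mbps.
Audio total: 448 + 160 = 608 kbps = 0.608 Mbps.
Video: 6.510 − 0.608 = 5.902 Mbps.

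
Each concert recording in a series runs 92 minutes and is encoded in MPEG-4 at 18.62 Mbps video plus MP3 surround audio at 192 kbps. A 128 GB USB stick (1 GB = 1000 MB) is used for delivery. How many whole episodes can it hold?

9

92 min = 5520 s
Audio: 192 kbps = 0.192 Mbps.
Total bitrate: 18.812 Mbps.
Per item: 18.812 Mbps × 5520 s = 103,842 Mb = 12,980 MB.
Capacity: 128 GB = 1,024,000 Mb; 9.86 items → 9 complete.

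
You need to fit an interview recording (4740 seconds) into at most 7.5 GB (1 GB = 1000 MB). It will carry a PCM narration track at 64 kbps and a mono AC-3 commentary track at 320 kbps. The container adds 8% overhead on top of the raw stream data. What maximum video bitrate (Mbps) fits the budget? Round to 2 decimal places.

Budget: 7.5 GB = 60000.0 Mb.
Stream payload after overhead: 60000.0 / 1.08 = 55555.6 Mb.
Total bitrate budget: 55555.6 Mb / 4740 s = 11.721 Mbps.
Audio total: 64 + 320 = 384 kbps = 0.384 Mbps.
Video: 11.721 − 0.384 = 11.337 Mbps.

11.34 Mbps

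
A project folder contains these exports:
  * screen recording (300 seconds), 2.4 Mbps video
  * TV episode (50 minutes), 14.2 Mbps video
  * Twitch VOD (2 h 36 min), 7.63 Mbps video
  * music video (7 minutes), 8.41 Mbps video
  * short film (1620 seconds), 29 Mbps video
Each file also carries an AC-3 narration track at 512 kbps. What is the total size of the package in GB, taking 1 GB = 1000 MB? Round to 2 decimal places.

Audio: 512 kbps = 0.512 Mbps.
screen recording: 2.912 Mbps × 300 s = 873.6 Mb
TV episode: 14.712 Mbps × 3000 s = 44136.0 Mb
Twitch VOD: 8.142 Mbps × 9360 s = 76209.1 Mb
music video: 8.922 Mbps × 420 s = 3747.2 Mb
short film: 29.512 Mbps × 1620 s = 47809.4 Mb
Total: 172775.4 Mb = 21596.9 MB.
= 21.60 GB.

21.60 GB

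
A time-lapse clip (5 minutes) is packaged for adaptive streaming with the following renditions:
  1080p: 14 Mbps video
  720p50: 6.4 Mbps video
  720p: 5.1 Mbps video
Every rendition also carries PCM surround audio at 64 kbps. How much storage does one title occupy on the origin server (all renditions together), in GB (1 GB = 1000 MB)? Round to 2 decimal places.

0.96 GB

5 min = 300 s
Audio: 64 kbps = 0.064 Mbps.
Sum of rendition bitrates: (14+0.064) + (6.4+0.064) + (5.1+0.064) = 25.692 Mbps.
× 300 s = 7,708 Mb = 963.5 MB = 0.9635 GB.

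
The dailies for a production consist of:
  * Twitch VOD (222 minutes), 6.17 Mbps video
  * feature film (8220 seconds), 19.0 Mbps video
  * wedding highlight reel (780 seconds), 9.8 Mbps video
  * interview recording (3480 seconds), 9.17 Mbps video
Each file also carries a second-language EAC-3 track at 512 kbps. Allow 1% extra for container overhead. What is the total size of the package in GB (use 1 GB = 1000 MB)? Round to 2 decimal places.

Audio: 512 kbps = 0.512 Mbps.
Twitch VOD: 6.682 Mbps × 13320 s × 1.01 = 89894.3 Mb
feature film: 19.512 Mbps × 8220 s × 1.01 = 161992.5 Mb
wedding highlight reel: 10.312 Mbps × 780 s × 1.01 = 8123.8 Mb
interview recording: 9.682 Mbps × 3480 s × 1.01 = 34030.3 Mb
Total: 294040.9 Mb = 36755.1 MB.
= 36.76 GB.

36.76 GB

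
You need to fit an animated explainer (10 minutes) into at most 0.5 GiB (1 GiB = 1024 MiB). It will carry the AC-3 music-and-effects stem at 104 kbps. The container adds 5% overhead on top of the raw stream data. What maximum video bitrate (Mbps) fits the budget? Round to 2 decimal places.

Budget: 0.5 GiB = 4295.0 Mb.
Stream payload after overhead: 4295.0 / 1.05 = 4090.4 Mb.
10 min = 600 s
Total bitrate budget: 4090.4 Mb / 600 s = 6.817 Mbps.
Audio: 104 kbps = 0.104 Mbps.
Video: 6.817 − 0.104 = 6.713 Mbps.

6.71 Mbps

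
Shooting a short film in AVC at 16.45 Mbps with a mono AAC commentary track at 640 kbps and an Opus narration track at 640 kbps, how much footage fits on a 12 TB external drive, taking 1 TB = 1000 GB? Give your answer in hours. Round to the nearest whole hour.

Audio total: 640 + 640 = 1280 kbps = 1.280 Mbps.
Total bitrate: 16.45 + 1.280 = 17.730 Mbps.
Capacity: 12 TB = 96,000,000 Mb.
Recording time: 96,000,000 / 17.730 = 5,414,552 s ≈ 1,504 hours.

1504 hours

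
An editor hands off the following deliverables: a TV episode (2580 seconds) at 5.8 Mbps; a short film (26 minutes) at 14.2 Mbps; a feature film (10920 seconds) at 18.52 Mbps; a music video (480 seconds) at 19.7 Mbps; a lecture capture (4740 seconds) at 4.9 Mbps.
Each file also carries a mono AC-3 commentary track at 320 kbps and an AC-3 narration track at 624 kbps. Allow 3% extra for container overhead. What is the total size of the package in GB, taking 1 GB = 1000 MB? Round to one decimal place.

37.5 GB

Audio total: 320 + 624 = 944 kbps = 0.944 Mbps.
TV episode: 6.744 Mbps × 2580 s × 1.03 = 17921.5 Mb
short film: 15.144 Mbps × 1560 s × 1.03 = 24333.4 Mb
feature film: 19.464 Mbps × 10920 s × 1.03 = 218923.3 Mb
music video: 20.644 Mbps × 480 s × 1.03 = 10206.4 Mb
lecture capture: 5.844 Mbps × 4740 s × 1.03 = 28531.6 Mb
Total: 299916.1 Mb = 37489.5 MB.
= 37.49 GB.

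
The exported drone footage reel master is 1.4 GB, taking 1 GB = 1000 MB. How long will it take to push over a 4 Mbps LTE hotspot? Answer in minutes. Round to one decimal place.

File: 1.4 GB = 11200.0 Mb.
At 4 Mbps: 11200.0 / 4 = 2800.0 s ≈ 46.7 minutes.

46.7 minutes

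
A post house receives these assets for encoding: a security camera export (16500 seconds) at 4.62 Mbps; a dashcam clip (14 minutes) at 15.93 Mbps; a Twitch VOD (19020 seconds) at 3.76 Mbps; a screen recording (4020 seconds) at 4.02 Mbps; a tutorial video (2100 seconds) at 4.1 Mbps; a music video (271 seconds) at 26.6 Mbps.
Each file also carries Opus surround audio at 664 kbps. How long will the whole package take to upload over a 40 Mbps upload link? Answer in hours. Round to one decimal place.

1.5 hours

Audio: 664 kbps = 0.664 Mbps.
security camera export: 5.284 Mbps × 16500 s = 87186.0 Mb
dashcam clip: 16.594 Mbps × 840 s = 13939.0 Mb
Twitch VOD: 4.424 Mbps × 19020 s = 84144.5 Mb
screen recording: 4.684 Mbps × 4020 s = 18829.7 Mb
tutorial video: 4.764 Mbps × 2100 s = 10004.4 Mb
music video: 27.264 Mbps × 271 s = 7388.5 Mb
Total: 221492.1 Mb = 27686.5 MB.
At 40 Mbps: 221492.1 / 40 = 5537 s ≈ 1.54 hours.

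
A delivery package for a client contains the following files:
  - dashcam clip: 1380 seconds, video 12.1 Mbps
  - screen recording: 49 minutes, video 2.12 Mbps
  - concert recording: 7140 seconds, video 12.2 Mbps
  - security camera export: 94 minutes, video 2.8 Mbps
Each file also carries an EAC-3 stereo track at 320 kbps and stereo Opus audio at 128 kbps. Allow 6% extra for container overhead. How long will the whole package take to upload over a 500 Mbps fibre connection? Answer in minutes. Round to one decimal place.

Audio total: 320 + 128 = 448 kbps = 0.448 Mbps.
dashcam clip: 12.548 Mbps × 1380 s × 1.06 = 18355.2 Mb
screen recording: 2.568 Mbps × 2940 s × 1.06 = 8002.9 Mb
concert recording: 12.648 Mbps × 7140 s × 1.06 = 95725.1 Mb
security camera export: 3.248 Mbps × 5640 s × 1.06 = 19417.8 Mb
Total: 141501.1 Mb = 17687.6 MB.
At 500 Mbps: 141501.1 / 500 = 283 s ≈ 4.72 minutes.

4.7 minutes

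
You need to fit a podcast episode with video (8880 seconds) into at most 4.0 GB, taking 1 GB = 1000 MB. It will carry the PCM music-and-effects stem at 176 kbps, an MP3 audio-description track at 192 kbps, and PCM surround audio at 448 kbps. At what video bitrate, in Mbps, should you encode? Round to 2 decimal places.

Budget: 4.0 GB = 32000.0 Mb.
Total bitrate budget: 32000.0 Mb / 8880 s = 3.604 Mbps.
Audio total: 176 + 192 + 448 = 816 kbps = 0.816 Mbps.
Video: 3.604 − 0.816 = 2.788 Mbps.

2.79 Mbps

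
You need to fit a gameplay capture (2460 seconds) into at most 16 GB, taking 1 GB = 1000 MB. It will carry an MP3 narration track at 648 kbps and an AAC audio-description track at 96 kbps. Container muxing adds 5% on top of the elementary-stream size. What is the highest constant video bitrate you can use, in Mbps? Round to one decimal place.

Budget: 16 GB = 128000.0 Mb.
Stream payload after overhead: 128000.0 / 1.05 = 121904.8 Mb.
Total bitrate budget: 121904.8 Mb / 2460 s = 49.555 Mbps.
Audio total: 648 + 96 = 744 kbps = 0.744 Mbps.
Video: 49.555 − 0.744 = 48.811 Mbps.

48.8 Mbps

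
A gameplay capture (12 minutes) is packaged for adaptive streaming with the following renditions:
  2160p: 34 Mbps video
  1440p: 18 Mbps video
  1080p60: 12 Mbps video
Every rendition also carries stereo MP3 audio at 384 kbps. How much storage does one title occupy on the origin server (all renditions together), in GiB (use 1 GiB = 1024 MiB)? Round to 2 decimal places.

12 min = 720 s
Audio: 384 kbps = 0.384 Mbps.
Sum of rendition bitrates: (34+0.384) + (18+0.384) + (12+0.384) = 65.152 Mbps.
× 720 s = 46,909 Mb = 5,864 MB = 5.461 GiB.

5.46 GiB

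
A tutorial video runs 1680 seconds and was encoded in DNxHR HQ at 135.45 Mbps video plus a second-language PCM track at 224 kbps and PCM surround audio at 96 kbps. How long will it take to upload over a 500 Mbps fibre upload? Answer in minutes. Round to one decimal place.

Audio total: 224 + 96 = 320 kbps = 0.320 Mbps.
Total bitrate: 135.770 Mbps.
File: 135.770 Mbps × 1680 s = 228093.6 Mb.
At 500 Mbps: 228093.6 / 500 = 456.2 s ≈ 7.6 minutes.

7.6 minutes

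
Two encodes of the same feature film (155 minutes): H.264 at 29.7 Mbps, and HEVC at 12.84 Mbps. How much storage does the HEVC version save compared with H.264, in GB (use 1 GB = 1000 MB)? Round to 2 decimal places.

155 min = 9300 s
H.264: 29.700 Mbps × 9300 s = 276210.0 Mb = 34.526 GB.
HEVC: 12.840 Mbps × 9300 s = 119412.0 Mb = 14.927 GB.
Saving: 34.526 − 14.927 = 19.600 GB.

19.60 GB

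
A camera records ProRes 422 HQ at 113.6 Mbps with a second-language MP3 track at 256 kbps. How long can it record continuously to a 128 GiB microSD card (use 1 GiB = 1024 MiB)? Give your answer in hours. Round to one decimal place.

2.7 hours

Audio: 256 kbps = 0.256 Mbps.
Total bitrate: 113.6 + 0.256 = 113.856 Mbps.
Capacity: 128 GiB = 1,099,512 Mb.
Recording time: 1,099,512 / 113.856 = 9,657 s ≈ 2.68 hours.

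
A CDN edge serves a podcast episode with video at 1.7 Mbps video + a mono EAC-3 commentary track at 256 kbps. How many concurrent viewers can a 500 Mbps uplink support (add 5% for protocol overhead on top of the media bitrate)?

Audio: 256 kbps = 0.256 Mbps.
Per-viewer media rate: 1.956 Mbps.
On the wire with 5% overhead: 2.054 Mbps.
500 Mbps = 500.0 Mbps; 500.0 / 2.054 = 243.45 → 243 viewers.

243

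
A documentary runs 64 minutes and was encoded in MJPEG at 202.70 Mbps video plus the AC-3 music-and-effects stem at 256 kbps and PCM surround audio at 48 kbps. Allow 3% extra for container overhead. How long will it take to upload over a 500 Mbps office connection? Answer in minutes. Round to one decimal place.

64 min = 3840 s
Audio total: 256 + 48 = 304 kbps = 0.304 Mbps.
Total bitrate: 203.004 Mbps.
File: 203.004 Mbps × 3840 s = 779535.4 Mb.
With 3% container overhead: ×1.03. → 802921.4 Mb.
At 500 Mbps: 802921.4 / 500 = 1605.8 s ≈ 26.8 minutes.

26.8 minutes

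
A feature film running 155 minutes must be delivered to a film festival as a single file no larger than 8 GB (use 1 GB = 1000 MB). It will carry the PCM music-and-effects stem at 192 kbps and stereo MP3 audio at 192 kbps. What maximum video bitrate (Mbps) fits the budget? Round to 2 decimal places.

6.50 Mbps

Budget: 8 GB = 64000.0 Mb.
155 min = 9300 s
Total bitrate budget: 64000.0 Mb / 9300 s = 6.882 Mbps.
Audio total: 192 + 192 = 384 kbps = 0.384 Mbps.
Video: 6.882 − 0.384 = 6.498 Mbps.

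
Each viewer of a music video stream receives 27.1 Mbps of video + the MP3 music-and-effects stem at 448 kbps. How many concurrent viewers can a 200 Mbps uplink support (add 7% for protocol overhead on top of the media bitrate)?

6

Audio: 448 kbps = 0.448 Mbps.
Per-viewer media rate: 27.548 Mbps.
On the wire with 7% overhead: 29.476 Mbps.
200 Mbps = 200.0 Mbps; 200.0 / 29.476 = 6.79 → 6 viewers.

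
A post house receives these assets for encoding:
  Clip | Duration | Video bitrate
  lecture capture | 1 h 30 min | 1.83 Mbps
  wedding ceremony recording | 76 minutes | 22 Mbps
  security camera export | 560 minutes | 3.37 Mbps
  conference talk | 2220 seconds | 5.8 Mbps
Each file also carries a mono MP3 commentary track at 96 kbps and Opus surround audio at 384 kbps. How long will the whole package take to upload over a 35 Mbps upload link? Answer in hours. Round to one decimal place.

2.0 hours

Audio total: 96 + 384 = 480 kbps = 0.480 Mbps.
lecture capture: 2.310 Mbps × 5400 s = 12474.0 Mb
wedding ceremony recording: 22.480 Mbps × 4560 s = 102508.8 Mb
security camera export: 3.850 Mbps × 33600 s = 129360.0 Mb
conference talk: 6.280 Mbps × 2220 s = 13941.6 Mb
Total: 258284.4 Mb = 32285.5 MB.
At 35 Mbps: 258284.4 / 35 = 7380 s ≈ 2.05 hours.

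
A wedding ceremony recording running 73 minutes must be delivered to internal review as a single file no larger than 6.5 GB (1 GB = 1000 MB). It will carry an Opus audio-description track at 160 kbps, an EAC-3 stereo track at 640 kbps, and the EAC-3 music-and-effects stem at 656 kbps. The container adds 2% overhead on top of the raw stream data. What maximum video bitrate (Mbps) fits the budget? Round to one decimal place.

Budget: 6.5 GB = 52000.0 Mb.
Stream payload after overhead: 52000.0 / 1.02 = 50980.4 Mb.
73 min = 4380 s
Total bitrate budget: 50980.4 Mb / 4380 s = 11.639 Mbps.
Audio total: 160 + 640 + 656 = 1456 kbps = 1.456 Mbps.
Video: 11.639 − 1.456 = 10.183 Mbps.

10.2 Mbps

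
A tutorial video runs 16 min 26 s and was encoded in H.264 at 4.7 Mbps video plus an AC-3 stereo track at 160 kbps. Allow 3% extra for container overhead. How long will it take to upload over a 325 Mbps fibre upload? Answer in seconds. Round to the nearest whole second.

16 min 26 s = 986 s
Audio: 160 kbps = 0.160 Mbps.
Total bitrate: 4.860 Mbps.
File: 4.860 Mbps × 986 s = 4792.0 Mb.
With 3% container overhead: ×1.03. → 4935.7 Mb.
At 325 Mbps: 4935.7 / 325 = 15.2 s ≈ 15.2 seconds.

15 seconds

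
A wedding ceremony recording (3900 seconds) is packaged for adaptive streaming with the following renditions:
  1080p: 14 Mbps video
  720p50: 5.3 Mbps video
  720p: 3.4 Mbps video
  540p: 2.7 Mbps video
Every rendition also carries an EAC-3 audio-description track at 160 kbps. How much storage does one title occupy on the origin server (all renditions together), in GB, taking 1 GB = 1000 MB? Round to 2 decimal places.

12.69 GB

Audio: 160 kbps = 0.160 Mbps.
Sum of rendition bitrates: (14+0.160) + (5.3+0.160) + (3.4+0.160) + (2.7+0.160) = 26.040 Mbps.
× 3900 s = 101,556 Mb = 12,694 MB = 12.69 GB.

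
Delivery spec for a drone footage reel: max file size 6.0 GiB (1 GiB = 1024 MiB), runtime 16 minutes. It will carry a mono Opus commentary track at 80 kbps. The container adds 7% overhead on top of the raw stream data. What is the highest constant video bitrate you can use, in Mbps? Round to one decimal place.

Budget: 6.0 GiB = 51539.6 Mb.
Stream payload after overhead: 51539.6 / 1.07 = 48167.9 Mb.
16 min = 960 s
Total bitrate budget: 48167.9 Mb / 960 s = 50.175 Mbps.
Audio: 80 kbps = 0.080 Mbps.
Video: 50.175 − 0.080 = 50.095 Mbps.

50.1 Mbps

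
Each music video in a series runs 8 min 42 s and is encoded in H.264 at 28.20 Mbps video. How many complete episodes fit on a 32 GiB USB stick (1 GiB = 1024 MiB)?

8 min 42 s = 522 s
Per item: 28.200 Mbps × 522 s = 14,720 Mb = 1,840 MB.
Capacity: 32 GiB = 274,878 Mb; 18.67 items → 18 complete.

18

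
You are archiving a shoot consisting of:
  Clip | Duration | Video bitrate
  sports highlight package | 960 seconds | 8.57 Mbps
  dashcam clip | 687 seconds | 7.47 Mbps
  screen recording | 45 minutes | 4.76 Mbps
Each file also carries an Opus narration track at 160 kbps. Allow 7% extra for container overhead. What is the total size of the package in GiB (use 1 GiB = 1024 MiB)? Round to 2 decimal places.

3.35 GiB

Audio: 160 kbps = 0.160 Mbps.
sports highlight package: 8.730 Mbps × 960 s × 1.07 = 8967.5 Mb
dashcam clip: 7.630 Mbps × 687 s × 1.07 = 5608.7 Mb
screen recording: 4.920 Mbps × 2700 s × 1.07 = 14213.9 Mb
Total: 28790.1 Mb = 3598.8 MB.
= 3.352 GiB.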